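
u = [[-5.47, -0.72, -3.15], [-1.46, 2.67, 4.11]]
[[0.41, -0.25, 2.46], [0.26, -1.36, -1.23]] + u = [[-5.06, -0.97, -0.69], [-1.20, 1.31, 2.88]]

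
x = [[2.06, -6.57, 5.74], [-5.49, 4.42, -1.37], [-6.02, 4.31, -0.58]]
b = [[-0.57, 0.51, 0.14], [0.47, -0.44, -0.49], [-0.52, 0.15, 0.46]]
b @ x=[[-4.82, 6.60, -4.05],[6.33, -7.14, 3.58],[-4.66, 6.06, -3.46]]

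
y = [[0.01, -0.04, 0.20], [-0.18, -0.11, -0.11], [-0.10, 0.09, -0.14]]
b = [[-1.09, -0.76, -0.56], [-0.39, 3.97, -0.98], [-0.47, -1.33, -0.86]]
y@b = [[-0.09, -0.43, -0.14], [0.29, -0.15, 0.3], [0.14, 0.62, 0.09]]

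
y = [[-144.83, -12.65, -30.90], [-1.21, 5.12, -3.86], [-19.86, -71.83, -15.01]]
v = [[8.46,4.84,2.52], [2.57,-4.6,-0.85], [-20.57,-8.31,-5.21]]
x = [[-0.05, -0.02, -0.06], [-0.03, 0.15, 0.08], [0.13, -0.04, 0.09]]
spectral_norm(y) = 152.09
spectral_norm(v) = 24.89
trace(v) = -1.35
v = x @ y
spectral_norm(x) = 0.18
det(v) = 0.16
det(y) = 44718.82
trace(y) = -154.72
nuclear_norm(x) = 0.35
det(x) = 0.00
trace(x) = 0.19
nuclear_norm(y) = 225.36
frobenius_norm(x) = 0.25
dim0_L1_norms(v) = [31.6, 17.75, 8.58]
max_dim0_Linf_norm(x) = 0.15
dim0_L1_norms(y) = [165.9, 89.6, 49.77]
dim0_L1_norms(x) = [0.21, 0.21, 0.23]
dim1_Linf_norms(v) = [8.46, 4.6, 20.57]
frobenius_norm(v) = 25.48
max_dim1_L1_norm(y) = 188.38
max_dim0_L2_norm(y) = 146.19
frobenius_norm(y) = 167.07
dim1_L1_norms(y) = [188.38, 10.19, 106.7]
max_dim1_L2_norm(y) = 148.63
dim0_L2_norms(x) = [0.14, 0.16, 0.13]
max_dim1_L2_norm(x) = 0.17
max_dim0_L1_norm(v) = 31.6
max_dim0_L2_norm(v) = 22.39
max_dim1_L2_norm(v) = 22.79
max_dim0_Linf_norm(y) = 144.83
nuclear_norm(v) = 30.35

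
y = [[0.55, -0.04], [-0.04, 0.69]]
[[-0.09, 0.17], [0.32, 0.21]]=y @ [[-0.13, 0.33], [0.46, 0.33]]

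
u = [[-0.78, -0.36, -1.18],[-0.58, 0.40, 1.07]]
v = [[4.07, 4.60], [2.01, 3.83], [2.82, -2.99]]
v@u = [[-5.84, 0.37, 0.12], [-3.79, 0.81, 1.73], [-0.47, -2.21, -6.53]]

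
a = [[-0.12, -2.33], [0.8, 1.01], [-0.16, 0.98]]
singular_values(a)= [2.75, 0.74]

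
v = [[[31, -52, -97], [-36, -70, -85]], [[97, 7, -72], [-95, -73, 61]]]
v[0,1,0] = -36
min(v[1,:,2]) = -72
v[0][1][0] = -36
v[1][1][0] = -95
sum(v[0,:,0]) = -5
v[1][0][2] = -72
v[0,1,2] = -85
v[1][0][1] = 7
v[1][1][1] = -73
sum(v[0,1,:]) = -191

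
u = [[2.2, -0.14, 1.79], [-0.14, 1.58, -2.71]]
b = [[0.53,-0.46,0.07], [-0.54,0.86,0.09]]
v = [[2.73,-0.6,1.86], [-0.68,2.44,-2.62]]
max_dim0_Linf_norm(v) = 2.73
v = u + b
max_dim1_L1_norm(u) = 4.43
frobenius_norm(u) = 4.23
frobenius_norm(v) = 4.96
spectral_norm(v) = 4.53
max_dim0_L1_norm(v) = 4.48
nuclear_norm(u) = 5.67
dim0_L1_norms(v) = [3.41, 3.04, 4.48]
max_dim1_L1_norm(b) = 1.49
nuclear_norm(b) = 1.42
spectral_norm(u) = 3.80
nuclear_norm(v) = 6.54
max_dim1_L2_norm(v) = 3.64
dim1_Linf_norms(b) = [0.53, 0.86]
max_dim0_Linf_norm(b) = 0.86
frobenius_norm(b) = 1.24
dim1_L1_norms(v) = [5.19, 5.74]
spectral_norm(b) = 1.22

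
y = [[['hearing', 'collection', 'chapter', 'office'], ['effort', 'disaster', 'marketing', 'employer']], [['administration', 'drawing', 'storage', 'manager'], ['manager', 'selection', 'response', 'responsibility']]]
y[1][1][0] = 'manager'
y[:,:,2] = [['chapter', 'marketing'], ['storage', 'response']]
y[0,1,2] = 'marketing'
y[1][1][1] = 'selection'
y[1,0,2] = 'storage'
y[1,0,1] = 'drawing'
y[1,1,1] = 'selection'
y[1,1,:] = ['manager', 'selection', 'response', 'responsibility']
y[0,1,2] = 'marketing'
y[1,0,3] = 'manager'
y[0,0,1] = 'collection'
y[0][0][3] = 'office'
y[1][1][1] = 'selection'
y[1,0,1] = 'drawing'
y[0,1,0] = 'effort'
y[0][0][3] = 'office'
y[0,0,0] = 'hearing'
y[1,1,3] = 'responsibility'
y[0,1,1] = 'disaster'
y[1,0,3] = 'manager'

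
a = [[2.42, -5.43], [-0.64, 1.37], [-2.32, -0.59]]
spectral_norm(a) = 6.15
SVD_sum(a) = [[2.59, -5.35], [-0.66, 1.36], [-0.21, 0.43]] + [[-0.17, -0.08],  [0.02, 0.01],  [-2.11, -1.02]]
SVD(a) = [[0.97, -0.08], [-0.25, 0.01], [-0.08, -1.00]] @ diag([6.149988110269594, 2.3528591635587985]) @ [[0.44, -0.9], [0.90, 0.44]]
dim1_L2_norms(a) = [5.94, 1.51, 2.39]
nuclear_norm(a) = 8.50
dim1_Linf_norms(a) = [5.43, 1.37, 2.32]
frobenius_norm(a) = 6.58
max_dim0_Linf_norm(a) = 5.43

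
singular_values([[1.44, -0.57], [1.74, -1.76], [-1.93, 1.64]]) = [3.83, 0.54]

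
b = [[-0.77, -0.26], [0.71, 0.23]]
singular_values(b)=[1.1, 0.01]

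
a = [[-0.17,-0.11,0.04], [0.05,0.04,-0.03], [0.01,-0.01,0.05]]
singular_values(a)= [0.22, 0.05, 0.0]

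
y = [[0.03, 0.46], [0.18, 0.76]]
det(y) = -0.060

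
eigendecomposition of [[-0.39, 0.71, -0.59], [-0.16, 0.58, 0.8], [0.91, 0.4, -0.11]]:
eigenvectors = [[0.69+0.00j, 0.69-0.00j, (0.22+0j)], [-0.14+0.35j, (-0.14-0.35j), 0.84+0.00j], [-0.08-0.61j, (-0.08+0.61j), 0.49+0.00j]]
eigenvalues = [(-0.46+0.89j), (-0.46-0.89j), (1+0j)]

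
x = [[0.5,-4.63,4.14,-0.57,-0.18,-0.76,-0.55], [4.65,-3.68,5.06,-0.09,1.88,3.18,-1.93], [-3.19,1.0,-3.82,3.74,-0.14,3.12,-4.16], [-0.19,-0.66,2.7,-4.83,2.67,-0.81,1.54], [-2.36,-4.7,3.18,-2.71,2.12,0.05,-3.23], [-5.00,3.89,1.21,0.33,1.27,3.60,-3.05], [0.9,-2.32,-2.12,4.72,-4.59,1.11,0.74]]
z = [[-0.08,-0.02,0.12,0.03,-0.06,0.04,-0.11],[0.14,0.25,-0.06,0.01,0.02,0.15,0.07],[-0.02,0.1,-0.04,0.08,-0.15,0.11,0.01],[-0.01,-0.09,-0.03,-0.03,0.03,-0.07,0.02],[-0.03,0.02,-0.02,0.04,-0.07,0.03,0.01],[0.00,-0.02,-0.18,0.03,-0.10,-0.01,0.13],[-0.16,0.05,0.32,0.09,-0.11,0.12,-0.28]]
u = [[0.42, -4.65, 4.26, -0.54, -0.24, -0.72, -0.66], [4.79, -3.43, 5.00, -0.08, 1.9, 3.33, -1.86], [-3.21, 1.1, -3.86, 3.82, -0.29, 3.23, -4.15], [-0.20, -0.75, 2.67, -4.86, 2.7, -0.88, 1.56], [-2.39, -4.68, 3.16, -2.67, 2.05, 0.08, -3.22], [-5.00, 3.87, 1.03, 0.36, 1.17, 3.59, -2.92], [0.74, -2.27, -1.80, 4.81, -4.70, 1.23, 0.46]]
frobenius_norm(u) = 20.22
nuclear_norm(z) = 1.24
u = z + x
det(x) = -12704.80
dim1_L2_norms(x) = [6.33, 8.84, 8.17, 6.42, 7.75, 8.1, 7.47]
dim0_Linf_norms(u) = [5.0, 4.68, 5.0, 4.86, 4.7, 3.59, 4.15]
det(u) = -12108.29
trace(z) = -0.26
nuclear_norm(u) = 43.45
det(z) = -0.00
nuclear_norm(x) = 43.33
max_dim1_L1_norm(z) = 1.13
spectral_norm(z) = 0.57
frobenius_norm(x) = 20.19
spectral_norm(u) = 13.37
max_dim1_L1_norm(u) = 20.39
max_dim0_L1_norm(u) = 21.78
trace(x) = -5.37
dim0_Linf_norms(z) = [0.16, 0.25, 0.32, 0.09, 0.15, 0.15, 0.28]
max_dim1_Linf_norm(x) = 5.06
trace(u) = -5.63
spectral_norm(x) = 13.33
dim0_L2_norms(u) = [8.05, 8.79, 8.91, 8.3, 6.22, 6.1, 6.53]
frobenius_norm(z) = 0.73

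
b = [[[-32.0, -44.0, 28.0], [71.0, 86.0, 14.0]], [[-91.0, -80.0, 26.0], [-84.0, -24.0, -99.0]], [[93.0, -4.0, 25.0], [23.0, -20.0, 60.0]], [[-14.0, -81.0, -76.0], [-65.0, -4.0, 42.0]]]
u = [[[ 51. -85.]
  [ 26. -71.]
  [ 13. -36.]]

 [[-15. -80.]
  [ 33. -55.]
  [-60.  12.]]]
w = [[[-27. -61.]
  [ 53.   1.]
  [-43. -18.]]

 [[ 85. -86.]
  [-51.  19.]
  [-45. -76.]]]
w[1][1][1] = 19.0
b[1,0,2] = 26.0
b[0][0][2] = 28.0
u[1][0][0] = -15.0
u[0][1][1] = -71.0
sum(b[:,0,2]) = 3.0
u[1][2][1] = 12.0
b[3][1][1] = -4.0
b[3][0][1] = -81.0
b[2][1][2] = 60.0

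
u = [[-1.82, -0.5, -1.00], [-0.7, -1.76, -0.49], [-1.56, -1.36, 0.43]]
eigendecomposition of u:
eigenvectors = [[0.31, -0.65, 0.64], [0.09, -0.56, -0.77], [-0.95, -0.51, -0.02]]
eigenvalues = [1.07, -3.03, -1.19]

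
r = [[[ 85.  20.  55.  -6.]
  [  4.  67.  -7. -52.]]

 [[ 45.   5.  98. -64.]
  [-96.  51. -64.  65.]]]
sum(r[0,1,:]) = 12.0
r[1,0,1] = 5.0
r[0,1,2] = -7.0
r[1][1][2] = -64.0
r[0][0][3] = -6.0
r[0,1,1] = 67.0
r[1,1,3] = 65.0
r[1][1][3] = 65.0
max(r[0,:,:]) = 85.0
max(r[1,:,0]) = 45.0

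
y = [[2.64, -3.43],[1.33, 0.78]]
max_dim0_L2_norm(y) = 3.52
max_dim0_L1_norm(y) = 4.21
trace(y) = 3.42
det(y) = 6.62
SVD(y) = [[-1.00, -0.05], [-0.05, 1.00]] @ diag([4.333254637387908, 1.5279739027732766]) @ [[-0.62, 0.78],  [0.78, 0.62]]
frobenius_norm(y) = 4.59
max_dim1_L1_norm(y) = 6.07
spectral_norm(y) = 4.33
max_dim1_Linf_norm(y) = 3.43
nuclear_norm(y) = 5.86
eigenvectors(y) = [[(0.85+0j), (0.85-0j)], [0.23-0.48j, 0.23+0.48j]]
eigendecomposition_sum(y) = [[1.32+0.55j, (-1.72+1.53j)], [0.67-0.59j, 0.39+1.37j]] + [[(1.32-0.55j), -1.72-1.53j], [(0.67+0.59j), (0.39-1.37j)]]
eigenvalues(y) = [(1.71+1.92j), (1.71-1.92j)]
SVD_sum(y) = [[2.7, -3.38],[0.14, -0.17]] + [[-0.06, -0.05], [1.19, 0.95]]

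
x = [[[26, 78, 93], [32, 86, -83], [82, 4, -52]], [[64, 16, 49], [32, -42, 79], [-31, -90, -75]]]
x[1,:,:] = [[64, 16, 49], [32, -42, 79], [-31, -90, -75]]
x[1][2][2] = -75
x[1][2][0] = -31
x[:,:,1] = [[78, 86, 4], [16, -42, -90]]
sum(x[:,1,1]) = 44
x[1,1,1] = -42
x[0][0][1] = 78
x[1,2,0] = -31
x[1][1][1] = -42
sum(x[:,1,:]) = 104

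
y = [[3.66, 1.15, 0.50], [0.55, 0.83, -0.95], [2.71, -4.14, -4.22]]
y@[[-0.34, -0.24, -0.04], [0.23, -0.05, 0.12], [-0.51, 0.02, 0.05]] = [[-1.23, -0.93, 0.02], [0.49, -0.19, 0.03], [0.28, -0.53, -0.82]]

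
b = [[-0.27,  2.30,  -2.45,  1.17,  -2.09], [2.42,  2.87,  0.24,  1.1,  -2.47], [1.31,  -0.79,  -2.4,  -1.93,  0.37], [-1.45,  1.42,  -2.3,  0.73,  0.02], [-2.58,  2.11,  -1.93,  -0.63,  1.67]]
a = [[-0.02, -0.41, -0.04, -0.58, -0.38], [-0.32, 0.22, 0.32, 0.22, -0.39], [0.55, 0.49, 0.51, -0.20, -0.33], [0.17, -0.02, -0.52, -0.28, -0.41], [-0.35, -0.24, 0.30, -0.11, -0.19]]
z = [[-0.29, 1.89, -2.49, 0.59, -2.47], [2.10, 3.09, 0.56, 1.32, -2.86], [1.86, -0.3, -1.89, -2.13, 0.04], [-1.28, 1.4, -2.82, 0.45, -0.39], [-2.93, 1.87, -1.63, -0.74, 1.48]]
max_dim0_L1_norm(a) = 1.7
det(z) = 127.82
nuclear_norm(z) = 17.41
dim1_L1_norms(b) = [8.28, 9.1, 6.8, 5.92, 8.92]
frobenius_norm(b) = 8.86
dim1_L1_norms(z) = [7.73, 9.93, 6.22, 6.34, 8.65]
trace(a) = 0.24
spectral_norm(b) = 5.93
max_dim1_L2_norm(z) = 4.92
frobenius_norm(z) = 9.03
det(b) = 75.01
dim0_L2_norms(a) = [0.75, 0.72, 0.85, 0.72, 0.78]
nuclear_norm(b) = 16.83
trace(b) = 2.60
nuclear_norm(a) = 3.32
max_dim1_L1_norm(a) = 2.08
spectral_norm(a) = 1.01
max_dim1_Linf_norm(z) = 3.09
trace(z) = 2.84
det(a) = 0.00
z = a + b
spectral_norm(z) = 5.99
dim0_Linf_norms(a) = [0.55, 0.49, 0.52, 0.58, 0.41]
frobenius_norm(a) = 1.71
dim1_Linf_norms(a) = [0.58, 0.39, 0.55, 0.52, 0.35]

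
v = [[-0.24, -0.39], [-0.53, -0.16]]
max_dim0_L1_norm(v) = 0.77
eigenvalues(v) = [-0.66, 0.26]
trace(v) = -0.40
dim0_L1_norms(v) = [0.77, 0.55]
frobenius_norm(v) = 0.72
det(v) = -0.17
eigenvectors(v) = [[-0.68, 0.62], [-0.73, -0.79]]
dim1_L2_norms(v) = [0.46, 0.55]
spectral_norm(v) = 0.67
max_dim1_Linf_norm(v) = 0.53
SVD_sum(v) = [[-0.35,  -0.22],[-0.45,  -0.29]] + [[0.11, -0.17], [-0.08, 0.13]]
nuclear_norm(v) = 0.92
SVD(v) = [[-0.61, -0.79],[-0.79, 0.61]] @ diag([0.6736320562287789, 0.2498396542204369]) @ [[0.84, 0.54], [-0.54, 0.84]]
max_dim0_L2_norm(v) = 0.58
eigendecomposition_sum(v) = [[-0.36, -0.28], [-0.38, -0.3]] + [[0.12, -0.11], [-0.15, 0.14]]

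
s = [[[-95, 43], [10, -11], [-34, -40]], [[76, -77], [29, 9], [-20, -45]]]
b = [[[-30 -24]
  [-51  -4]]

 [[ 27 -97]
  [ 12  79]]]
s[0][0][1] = 43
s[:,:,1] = [[43, -11, -40], [-77, 9, -45]]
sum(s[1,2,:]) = -65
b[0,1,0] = -51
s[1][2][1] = -45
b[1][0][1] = -97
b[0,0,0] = -30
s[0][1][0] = 10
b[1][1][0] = 12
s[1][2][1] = -45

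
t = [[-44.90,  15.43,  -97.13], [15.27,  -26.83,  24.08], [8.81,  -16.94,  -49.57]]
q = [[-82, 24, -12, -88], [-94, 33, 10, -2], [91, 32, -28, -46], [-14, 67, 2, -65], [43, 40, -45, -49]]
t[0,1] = 15.43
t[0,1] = 15.43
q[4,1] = 40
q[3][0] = -14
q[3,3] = -65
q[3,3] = -65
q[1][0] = -94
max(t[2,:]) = 8.81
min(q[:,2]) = -45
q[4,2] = -45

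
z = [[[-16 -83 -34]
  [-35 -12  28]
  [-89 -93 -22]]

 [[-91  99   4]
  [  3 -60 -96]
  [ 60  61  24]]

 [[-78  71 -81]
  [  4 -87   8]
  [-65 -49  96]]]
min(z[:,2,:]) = -93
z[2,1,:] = [4, -87, 8]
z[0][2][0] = -89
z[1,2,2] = 24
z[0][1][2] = 28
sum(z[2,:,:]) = -181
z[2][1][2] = 8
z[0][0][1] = -83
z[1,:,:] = [[-91, 99, 4], [3, -60, -96], [60, 61, 24]]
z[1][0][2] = 4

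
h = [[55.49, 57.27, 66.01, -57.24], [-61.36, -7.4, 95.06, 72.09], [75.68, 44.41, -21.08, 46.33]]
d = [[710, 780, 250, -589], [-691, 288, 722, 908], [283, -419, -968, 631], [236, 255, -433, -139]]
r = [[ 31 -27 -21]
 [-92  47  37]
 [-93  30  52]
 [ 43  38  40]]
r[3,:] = [43, 38, 40]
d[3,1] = 255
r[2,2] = 52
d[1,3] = 908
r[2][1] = 30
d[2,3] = 631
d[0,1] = 780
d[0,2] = 250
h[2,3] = 46.33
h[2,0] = 75.68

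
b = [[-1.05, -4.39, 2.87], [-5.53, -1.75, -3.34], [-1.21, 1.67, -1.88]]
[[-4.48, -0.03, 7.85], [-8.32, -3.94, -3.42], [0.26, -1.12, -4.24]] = b @ [[0.41,0.62,0.15], [1.57,-0.03,-0.98], [0.99,0.17,1.29]]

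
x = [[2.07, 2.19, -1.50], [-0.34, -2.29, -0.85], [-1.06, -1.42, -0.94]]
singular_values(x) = [4.05, 2.12, 0.72]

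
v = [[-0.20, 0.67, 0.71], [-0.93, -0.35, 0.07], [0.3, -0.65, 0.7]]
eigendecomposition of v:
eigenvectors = [[0.07-0.64j, (0.07+0.64j), (0.4+0j)],[0.69+0.00j, 0.69-0.00j, -0.23+0.00j],[0.15+0.29j, 0.15-0.29j, (0.89+0j)]]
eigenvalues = [(-0.43+0.9j), (-0.43-0.9j), (1+0j)]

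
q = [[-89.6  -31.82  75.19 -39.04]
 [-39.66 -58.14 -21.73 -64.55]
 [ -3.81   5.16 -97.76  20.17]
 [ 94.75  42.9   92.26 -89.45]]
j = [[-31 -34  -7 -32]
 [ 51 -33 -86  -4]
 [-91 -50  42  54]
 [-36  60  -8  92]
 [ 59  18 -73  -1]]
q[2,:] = [-3.81, 5.16, -97.76, 20.17]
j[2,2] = 42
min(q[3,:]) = -89.45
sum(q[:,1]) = -41.90000000000001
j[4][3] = -1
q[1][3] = -64.55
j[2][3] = 54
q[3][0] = 94.75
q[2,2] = -97.76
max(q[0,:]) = 75.19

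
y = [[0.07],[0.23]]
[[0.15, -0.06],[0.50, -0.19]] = y@[[2.19, -0.83]]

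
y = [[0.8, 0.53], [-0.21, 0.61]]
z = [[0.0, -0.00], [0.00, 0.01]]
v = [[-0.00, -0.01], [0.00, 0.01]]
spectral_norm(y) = 0.98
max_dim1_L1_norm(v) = 0.01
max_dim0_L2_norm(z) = 0.01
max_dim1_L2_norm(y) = 0.96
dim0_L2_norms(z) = [0.0, 0.01]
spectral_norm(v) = 0.01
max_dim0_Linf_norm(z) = 0.01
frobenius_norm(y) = 1.16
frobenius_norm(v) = 0.01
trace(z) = 0.01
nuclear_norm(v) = 0.01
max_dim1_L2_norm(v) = 0.01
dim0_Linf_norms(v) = [0.0, 0.01]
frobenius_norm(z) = 0.01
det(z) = 0.00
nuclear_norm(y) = 1.59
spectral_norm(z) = 0.01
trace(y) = 1.41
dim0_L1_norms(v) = [0.0, 0.02]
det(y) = 0.60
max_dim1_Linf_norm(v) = 0.01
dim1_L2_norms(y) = [0.96, 0.65]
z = y @ v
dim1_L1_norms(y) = [1.33, 0.82]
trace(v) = 0.01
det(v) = 0.00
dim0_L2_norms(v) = [0.0, 0.01]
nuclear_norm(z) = 0.01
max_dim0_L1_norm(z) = 0.01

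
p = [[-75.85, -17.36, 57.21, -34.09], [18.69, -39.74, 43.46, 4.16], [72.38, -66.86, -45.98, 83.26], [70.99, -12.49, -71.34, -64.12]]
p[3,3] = -64.12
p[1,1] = -39.74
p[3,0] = 70.99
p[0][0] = -75.85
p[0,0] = -75.85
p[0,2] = 57.21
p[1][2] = 43.46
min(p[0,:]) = -75.85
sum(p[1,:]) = 26.57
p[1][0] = 18.69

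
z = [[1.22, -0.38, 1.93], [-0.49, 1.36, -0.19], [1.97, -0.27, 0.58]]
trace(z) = 3.16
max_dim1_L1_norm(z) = 3.53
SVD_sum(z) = [[1.64, -0.6, 1.31], [-0.64, 0.24, -0.52], [1.43, -0.52, 1.14]] + [[-0.02, 0.44, 0.22], [-0.04, 1.02, 0.52], [0.00, -0.05, -0.02]] + [[-0.40, -0.22, 0.39], [0.20, 0.11, -0.19], [0.54, 0.3, -0.54]]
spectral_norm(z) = 3.02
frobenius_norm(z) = 3.43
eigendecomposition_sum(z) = [[-0.46, -0.01, 0.53], [-0.05, -0.00, 0.06], [0.53, 0.01, -0.62]] + [[1.64, -0.59, 1.34],[-0.64, 0.23, -0.53],[1.39, -0.51, 1.15]] + [[0.04, 0.23, 0.06], [0.20, 1.13, 0.28], [0.04, 0.22, 0.06]]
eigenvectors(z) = [[0.65, 0.73, 0.19], [0.07, -0.29, 0.96], [-0.76, 0.62, 0.19]]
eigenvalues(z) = [-1.08, 3.02, 1.22]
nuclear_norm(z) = 5.32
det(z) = -3.98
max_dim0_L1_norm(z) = 3.68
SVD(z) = [[-0.72, 0.40, 0.57], [0.28, 0.92, -0.28], [-0.63, -0.04, -0.78]] @ diag([3.016539439127651, 1.24532824569276, 1.0598808294649116]) @ [[-0.75, 0.28, -0.60], [-0.04, 0.89, 0.45], [-0.66, -0.36, 0.66]]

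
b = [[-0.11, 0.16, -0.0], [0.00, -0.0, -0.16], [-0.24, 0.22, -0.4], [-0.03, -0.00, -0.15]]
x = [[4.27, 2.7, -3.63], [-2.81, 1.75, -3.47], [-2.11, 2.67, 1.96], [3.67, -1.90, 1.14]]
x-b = [[4.38, 2.54, -3.63],[-2.81, 1.75, -3.31],[-1.87, 2.45, 2.36],[3.7, -1.90, 1.29]]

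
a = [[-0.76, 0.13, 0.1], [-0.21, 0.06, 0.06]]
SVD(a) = [[-0.96, -0.28], [-0.28, 0.96]] @ diag([0.8089242551987034, 0.0379677409286219]) @ [[0.97, -0.17, -0.14], [0.22, 0.57, 0.79]]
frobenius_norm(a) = 0.81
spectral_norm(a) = 0.81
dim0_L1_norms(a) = [0.97, 0.19, 0.16]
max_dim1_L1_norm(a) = 0.99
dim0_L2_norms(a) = [0.79, 0.14, 0.12]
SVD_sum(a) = [[-0.76, 0.14, 0.11], [-0.22, 0.04, 0.03]] + [[-0.00,-0.01,-0.01], [0.01,0.02,0.03]]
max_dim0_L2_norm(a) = 0.79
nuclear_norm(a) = 0.85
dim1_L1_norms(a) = [0.99, 0.33]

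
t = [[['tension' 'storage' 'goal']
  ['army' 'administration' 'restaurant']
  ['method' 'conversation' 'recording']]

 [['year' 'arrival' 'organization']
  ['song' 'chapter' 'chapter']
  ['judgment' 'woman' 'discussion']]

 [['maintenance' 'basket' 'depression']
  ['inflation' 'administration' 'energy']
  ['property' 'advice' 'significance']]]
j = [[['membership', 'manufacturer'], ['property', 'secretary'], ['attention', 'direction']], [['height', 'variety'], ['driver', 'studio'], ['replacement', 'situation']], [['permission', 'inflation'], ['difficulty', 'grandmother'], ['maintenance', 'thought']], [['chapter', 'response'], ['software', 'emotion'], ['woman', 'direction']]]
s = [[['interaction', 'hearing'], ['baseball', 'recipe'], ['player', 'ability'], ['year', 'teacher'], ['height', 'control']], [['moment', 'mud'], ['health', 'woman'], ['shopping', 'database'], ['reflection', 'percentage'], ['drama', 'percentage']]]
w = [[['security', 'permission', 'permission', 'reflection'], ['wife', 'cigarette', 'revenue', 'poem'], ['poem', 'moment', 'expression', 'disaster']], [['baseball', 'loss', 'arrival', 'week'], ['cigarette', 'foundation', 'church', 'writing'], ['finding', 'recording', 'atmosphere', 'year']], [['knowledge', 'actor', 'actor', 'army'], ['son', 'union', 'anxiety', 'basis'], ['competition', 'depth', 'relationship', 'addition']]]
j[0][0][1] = 'manufacturer'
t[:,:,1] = [['storage', 'administration', 'conversation'], ['arrival', 'chapter', 'woman'], ['basket', 'administration', 'advice']]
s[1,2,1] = 'database'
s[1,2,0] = 'shopping'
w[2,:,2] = ['actor', 'anxiety', 'relationship']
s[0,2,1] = 'ability'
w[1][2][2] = 'atmosphere'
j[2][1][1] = 'grandmother'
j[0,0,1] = 'manufacturer'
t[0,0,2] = 'goal'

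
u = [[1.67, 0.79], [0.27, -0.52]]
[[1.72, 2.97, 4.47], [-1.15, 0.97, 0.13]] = u@[[-0.01, 2.14, 2.24], [2.20, -0.76, 0.92]]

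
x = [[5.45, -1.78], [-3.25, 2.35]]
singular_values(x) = [6.92, 1.01]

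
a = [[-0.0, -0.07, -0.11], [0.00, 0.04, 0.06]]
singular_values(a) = [0.15, 0.0]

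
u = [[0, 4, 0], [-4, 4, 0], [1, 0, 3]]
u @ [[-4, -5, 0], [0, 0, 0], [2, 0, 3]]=[[0, 0, 0], [16, 20, 0], [2, -5, 9]]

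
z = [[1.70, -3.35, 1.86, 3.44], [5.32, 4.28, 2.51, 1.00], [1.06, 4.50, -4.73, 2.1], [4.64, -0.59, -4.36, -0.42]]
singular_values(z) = [9.01, 6.76, 5.65, 3.7]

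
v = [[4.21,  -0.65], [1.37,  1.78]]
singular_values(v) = [4.43, 1.89]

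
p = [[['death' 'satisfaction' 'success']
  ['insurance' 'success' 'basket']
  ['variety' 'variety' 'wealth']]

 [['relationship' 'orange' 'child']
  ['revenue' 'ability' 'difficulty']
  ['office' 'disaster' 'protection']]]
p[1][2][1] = 'disaster'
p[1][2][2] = 'protection'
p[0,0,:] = ['death', 'satisfaction', 'success']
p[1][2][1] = 'disaster'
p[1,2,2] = 'protection'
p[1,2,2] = 'protection'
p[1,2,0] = 'office'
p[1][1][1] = 'ability'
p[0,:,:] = [['death', 'satisfaction', 'success'], ['insurance', 'success', 'basket'], ['variety', 'variety', 'wealth']]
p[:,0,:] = [['death', 'satisfaction', 'success'], ['relationship', 'orange', 'child']]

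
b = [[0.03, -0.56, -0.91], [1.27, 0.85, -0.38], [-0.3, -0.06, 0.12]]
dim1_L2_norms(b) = [1.07, 1.57, 0.33]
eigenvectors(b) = [[-0.21+0.41j, -0.21-0.41j, 0.63+0.00j], [0.87+0.00j, 0.87-0.00j, (-0.59+0j)], [-0.12-0.10j, -0.12+0.10j, (0.51+0j)]]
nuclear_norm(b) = 2.76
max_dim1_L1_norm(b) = 2.5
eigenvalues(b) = [(0.59+0.64j), (0.59-0.64j), (-0.18+0j)]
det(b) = -0.14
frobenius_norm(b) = 1.93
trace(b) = 1.00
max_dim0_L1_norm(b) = 1.6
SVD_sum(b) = [[-0.07, -0.05, 0.02], [1.28, 0.86, -0.34], [-0.24, -0.16, 0.07]] + [[0.10, -0.52, -0.92],[0.0, -0.02, -0.03],[-0.01, 0.05, 0.09]] + [[-0.00, 0.00, -0.00], [-0.01, 0.01, -0.01], [-0.05, 0.05, -0.04]]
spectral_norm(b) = 1.61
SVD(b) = [[0.05,0.99,0.09], [-0.98,0.03,0.19], [0.19,-0.1,0.98]] @ diag([1.6050619375815123, 1.0712877848317632, 0.08073821026834191]) @ [[-0.81, -0.54, 0.22], [0.10, -0.49, -0.87], [-0.58, 0.68, -0.45]]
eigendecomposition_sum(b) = [[(0.04+0.39j), (-0.26+0.11j), -0.35-0.35j], [(0.61-0.4j), 0.41+0.34j, (-0.29+0.9j)], [(-0.13-0.02j), (-0.01-0.09j), (0.14-0.09j)]] + [[(0.04-0.39j), -0.26-0.11j, -0.35+0.35j], [(0.61+0.4j), (0.41-0.34j), -0.29-0.90j], [(-0.13+0.02j), -0.01+0.09j, 0.14+0.09j]] + [[(-0.05-0j), -0.04+0.00j, (-0.21+0j)], [0.05+0.00j, 0.04-0.00j, (0.19-0j)], [-0.04-0.00j, (-0.03+0j), -0.17+0.00j]]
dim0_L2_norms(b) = [1.31, 1.02, 0.99]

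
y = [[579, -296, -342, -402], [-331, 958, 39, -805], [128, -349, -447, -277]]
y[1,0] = -331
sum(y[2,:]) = -945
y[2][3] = -277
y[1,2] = 39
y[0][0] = 579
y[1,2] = 39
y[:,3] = [-402, -805, -277]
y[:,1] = [-296, 958, -349]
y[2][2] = -447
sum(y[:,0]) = 376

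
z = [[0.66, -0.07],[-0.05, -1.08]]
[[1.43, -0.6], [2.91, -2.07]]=z @ [[1.87, -0.7], [-2.78, 1.95]]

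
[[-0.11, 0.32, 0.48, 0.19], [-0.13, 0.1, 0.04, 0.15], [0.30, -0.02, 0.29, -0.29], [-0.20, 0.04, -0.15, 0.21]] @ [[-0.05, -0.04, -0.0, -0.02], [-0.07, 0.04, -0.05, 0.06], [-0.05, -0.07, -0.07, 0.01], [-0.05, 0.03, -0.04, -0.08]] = [[-0.05, -0.01, -0.06, 0.01],[-0.01, 0.01, -0.01, -0.00],[-0.01, -0.04, -0.01, 0.02],[0.0, 0.03, 0.00, -0.01]]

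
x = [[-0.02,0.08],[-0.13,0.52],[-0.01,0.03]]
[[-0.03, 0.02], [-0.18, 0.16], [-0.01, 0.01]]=x @ [[-0.27, 0.19], [-0.42, 0.35]]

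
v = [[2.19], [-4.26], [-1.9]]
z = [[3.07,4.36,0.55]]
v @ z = [[6.72, 9.55, 1.20], [-13.08, -18.57, -2.34], [-5.83, -8.28, -1.04]]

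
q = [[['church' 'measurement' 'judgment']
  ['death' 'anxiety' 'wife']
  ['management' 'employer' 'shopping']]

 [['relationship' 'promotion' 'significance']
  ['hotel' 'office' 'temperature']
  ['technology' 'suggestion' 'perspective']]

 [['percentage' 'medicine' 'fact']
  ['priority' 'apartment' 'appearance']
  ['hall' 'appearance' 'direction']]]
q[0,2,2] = 'shopping'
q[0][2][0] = 'management'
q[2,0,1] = 'medicine'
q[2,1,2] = 'appearance'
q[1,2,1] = 'suggestion'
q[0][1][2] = 'wife'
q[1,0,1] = 'promotion'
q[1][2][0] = 'technology'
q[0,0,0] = 'church'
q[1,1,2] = 'temperature'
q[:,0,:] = [['church', 'measurement', 'judgment'], ['relationship', 'promotion', 'significance'], ['percentage', 'medicine', 'fact']]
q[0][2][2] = 'shopping'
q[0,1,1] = 'anxiety'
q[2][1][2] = 'appearance'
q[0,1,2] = 'wife'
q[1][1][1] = 'office'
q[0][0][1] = 'measurement'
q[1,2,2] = 'perspective'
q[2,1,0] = 'priority'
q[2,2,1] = 'appearance'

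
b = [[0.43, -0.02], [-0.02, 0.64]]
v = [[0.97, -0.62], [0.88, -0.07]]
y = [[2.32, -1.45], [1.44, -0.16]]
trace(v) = 0.90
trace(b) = 1.07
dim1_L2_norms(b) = [0.43, 0.64]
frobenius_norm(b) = 0.77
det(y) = 1.72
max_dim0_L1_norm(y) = 3.76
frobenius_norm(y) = 3.10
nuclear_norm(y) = 3.61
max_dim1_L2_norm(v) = 1.15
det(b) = 0.27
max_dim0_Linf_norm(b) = 0.64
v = b @ y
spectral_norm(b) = 0.64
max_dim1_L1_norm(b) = 0.66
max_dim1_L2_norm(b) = 0.64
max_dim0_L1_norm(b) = 0.66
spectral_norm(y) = 3.04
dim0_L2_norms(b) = [0.43, 0.64]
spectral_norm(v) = 1.41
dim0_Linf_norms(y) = [2.32, 1.45]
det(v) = 0.48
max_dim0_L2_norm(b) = 0.64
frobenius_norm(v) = 1.45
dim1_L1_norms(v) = [1.59, 0.95]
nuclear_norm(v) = 1.75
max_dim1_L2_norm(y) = 2.74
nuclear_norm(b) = 1.07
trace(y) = 2.16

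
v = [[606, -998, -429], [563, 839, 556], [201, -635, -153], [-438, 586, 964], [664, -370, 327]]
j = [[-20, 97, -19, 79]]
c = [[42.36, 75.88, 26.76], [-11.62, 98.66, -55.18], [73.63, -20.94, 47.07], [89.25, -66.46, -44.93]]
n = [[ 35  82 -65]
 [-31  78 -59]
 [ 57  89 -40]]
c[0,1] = 75.88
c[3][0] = 89.25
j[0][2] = -19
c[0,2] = 26.76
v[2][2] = -153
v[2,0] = 201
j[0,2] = -19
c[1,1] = 98.66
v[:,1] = [-998, 839, -635, 586, -370]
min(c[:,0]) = -11.62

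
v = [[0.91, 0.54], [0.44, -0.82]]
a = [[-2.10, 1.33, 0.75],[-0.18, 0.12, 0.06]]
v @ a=[[-2.01, 1.28, 0.71], [-0.78, 0.49, 0.28]]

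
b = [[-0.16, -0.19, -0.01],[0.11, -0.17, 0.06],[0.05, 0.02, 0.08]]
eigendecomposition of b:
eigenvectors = [[0.80+0.00j, 0.80-0.00j, -0.17+0.00j], [(0.02-0.58j), (0.02+0.58j), (0.16+0j)], [(-0.15-0.04j), -0.15+0.04j, 0.97+0.00j]]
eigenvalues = [(-0.16+0.14j), (-0.16-0.14j), (0.07+0j)]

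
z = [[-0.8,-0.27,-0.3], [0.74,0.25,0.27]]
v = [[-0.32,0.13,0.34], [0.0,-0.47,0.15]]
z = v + [[-0.48, -0.4, -0.64], [0.74, 0.72, 0.12]]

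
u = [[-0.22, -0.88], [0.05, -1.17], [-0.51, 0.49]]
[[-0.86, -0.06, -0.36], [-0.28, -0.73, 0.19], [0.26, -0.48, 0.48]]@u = [[0.37, 0.65], [-0.07, 1.19], [-0.33, 0.57]]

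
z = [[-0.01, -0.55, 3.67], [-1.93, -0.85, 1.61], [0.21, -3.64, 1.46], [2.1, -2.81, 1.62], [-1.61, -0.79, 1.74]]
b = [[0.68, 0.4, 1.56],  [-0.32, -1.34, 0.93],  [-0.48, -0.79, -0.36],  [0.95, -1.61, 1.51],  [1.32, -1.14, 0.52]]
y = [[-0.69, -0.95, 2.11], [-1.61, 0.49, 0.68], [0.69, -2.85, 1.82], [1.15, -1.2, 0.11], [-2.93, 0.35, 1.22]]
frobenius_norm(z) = 7.58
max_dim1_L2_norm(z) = 3.93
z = y + b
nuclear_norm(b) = 6.34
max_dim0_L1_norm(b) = 5.28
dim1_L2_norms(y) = [2.41, 1.82, 3.45, 1.67, 3.19]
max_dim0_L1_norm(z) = 10.1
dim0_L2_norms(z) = [3.28, 4.77, 4.88]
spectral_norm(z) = 6.16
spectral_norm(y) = 4.11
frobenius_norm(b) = 3.99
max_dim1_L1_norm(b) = 4.07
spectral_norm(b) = 3.35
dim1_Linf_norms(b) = [1.56, 1.34, 0.79, 1.61, 1.32]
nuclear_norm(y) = 8.84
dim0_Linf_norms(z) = [2.1, 3.64, 3.67]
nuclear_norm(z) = 12.23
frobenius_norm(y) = 5.83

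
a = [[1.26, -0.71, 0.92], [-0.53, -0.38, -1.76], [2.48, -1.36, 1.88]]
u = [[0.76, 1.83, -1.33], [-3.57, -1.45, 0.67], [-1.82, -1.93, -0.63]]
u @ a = [[-3.31, 0.57, -5.02],  [-2.07, 2.17, 0.53],  [-2.83, 2.88, 0.54]]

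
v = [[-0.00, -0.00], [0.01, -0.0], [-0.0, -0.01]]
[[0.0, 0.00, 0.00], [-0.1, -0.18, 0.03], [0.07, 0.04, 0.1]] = v@[[-10.01,-17.55,3.31], [-7.29,-4.27,-10.33]]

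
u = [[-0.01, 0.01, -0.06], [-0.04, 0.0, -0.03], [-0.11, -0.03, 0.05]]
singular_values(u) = [0.13, 0.07, 0.0]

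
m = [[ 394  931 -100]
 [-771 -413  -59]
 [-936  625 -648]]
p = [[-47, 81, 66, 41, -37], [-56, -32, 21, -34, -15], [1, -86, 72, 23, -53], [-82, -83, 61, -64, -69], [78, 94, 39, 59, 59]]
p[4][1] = 94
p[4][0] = 78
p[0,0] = -47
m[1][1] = -413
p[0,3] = 41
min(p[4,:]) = 39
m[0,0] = 394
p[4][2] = 39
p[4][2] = 39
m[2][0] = -936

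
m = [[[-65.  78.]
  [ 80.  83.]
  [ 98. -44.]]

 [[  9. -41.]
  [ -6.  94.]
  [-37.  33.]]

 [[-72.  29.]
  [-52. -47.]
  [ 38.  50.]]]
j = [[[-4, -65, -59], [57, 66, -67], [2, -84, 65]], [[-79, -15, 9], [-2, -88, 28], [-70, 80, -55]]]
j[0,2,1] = -84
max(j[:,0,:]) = 9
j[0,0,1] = -65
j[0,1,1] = 66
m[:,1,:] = [[80.0, 83.0], [-6.0, 94.0], [-52.0, -47.0]]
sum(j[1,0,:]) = -85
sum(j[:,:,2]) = -79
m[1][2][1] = 33.0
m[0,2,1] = -44.0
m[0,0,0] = -65.0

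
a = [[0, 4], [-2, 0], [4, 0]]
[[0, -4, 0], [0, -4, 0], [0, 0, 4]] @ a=[[8, 0], [8, 0], [16, 0]]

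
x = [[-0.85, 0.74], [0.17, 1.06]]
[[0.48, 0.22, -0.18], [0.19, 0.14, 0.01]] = x @ [[-0.35,  -0.13,  0.19], [0.24,  0.15,  -0.02]]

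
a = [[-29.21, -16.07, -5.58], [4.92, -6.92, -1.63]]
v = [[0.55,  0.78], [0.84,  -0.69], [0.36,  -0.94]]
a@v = [[-31.57, -6.45], [-3.69, 10.14]]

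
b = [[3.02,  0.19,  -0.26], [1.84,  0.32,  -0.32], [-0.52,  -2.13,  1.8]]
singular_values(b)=[3.8, 2.54, 0.01]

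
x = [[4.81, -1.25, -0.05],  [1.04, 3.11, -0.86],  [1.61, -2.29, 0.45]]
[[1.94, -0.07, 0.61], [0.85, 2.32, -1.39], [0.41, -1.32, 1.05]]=x@[[0.44, 0.14, 0.05], [0.14, 0.61, -0.32], [0.05, -0.32, 0.52]]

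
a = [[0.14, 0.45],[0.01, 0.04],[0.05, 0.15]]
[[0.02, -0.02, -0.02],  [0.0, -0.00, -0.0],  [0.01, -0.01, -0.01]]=a @ [[0.02, 0.04, -0.07], [0.03, -0.06, -0.02]]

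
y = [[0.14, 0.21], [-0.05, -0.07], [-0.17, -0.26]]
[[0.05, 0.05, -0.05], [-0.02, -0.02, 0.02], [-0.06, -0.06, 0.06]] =y @ [[0.04, -0.16, -0.11], [0.21, 0.34, -0.15]]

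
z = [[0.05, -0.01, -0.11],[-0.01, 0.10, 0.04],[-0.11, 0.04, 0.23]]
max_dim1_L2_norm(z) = 0.26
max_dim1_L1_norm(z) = 0.38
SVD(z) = [[-0.41, -0.16, 0.9], [0.21, -0.97, -0.08], [0.89, 0.15, 0.44]] @ diag([0.29070754071188215, 0.09209385408611731, 0.002801394797999499]) @ [[-0.41, 0.21, 0.89], [-0.16, -0.97, 0.15], [-0.90, 0.08, -0.44]]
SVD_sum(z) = [[0.05, -0.02, -0.11], [-0.02, 0.01, 0.05], [-0.11, 0.05, 0.23]] + [[0.00, 0.01, -0.00], [0.01, 0.09, -0.01], [-0.00, -0.01, 0.00]] + [[-0.0, 0.0, -0.0], [0.00, -0.0, 0.00], [-0.0, 0.0, -0.00]]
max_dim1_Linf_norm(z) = 0.23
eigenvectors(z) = [[0.41, -0.90, -0.16], [-0.21, 0.08, -0.97], [-0.89, -0.44, 0.15]]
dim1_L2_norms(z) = [0.12, 0.11, 0.26]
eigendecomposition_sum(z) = [[0.05, -0.02, -0.11],[-0.02, 0.01, 0.05],[-0.11, 0.05, 0.23]] + [[-0.0,0.0,-0.0], [0.0,-0.0,0.0], [-0.0,0.00,-0.0]] + [[0.00, 0.01, -0.0], [0.01, 0.09, -0.01], [-0.00, -0.01, 0.00]]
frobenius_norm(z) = 0.30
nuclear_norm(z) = 0.39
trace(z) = 0.38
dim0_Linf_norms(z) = [0.11, 0.1, 0.23]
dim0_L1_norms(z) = [0.17, 0.15, 0.38]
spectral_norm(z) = 0.29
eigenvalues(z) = [0.29, -0.0, 0.09]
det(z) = -0.00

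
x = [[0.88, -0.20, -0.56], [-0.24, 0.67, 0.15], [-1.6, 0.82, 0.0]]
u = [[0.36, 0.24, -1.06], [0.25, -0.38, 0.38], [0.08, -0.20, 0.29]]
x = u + [[0.52, -0.44, 0.5],[-0.49, 1.05, -0.23],[-1.68, 1.02, -0.29]]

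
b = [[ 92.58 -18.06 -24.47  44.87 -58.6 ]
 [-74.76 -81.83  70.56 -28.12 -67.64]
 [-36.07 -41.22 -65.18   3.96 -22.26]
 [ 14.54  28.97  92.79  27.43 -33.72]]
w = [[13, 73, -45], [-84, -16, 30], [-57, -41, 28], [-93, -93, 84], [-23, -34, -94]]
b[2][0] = -36.07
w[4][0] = -23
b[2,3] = 3.96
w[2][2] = 28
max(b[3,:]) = 92.79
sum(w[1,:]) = -70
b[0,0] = 92.58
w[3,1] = -93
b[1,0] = -74.76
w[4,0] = -23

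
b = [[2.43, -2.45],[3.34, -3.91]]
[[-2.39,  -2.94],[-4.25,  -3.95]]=b @ [[0.8,-1.37],  [1.77,-0.16]]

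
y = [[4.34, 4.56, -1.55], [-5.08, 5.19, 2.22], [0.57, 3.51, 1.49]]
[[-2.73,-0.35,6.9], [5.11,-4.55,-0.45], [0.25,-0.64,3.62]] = y@[[-0.80, 0.61, 0.98], [0.18, -0.49, 0.71], [0.05, 0.49, 0.38]]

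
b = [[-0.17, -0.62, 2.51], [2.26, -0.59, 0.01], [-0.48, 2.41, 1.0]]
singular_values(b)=[3.03, 2.56, 1.87]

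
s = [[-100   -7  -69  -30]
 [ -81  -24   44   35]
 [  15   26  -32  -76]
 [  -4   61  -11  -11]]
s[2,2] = -32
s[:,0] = [-100, -81, 15, -4]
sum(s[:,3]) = -82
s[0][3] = -30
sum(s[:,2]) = -68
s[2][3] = -76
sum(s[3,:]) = 35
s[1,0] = -81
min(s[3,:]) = -11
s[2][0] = 15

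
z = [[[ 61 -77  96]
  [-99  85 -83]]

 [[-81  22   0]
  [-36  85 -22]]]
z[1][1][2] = -22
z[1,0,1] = 22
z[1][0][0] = -81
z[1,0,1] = 22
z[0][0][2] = 96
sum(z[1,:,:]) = -32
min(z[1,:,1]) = 22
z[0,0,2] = 96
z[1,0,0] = -81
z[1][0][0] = -81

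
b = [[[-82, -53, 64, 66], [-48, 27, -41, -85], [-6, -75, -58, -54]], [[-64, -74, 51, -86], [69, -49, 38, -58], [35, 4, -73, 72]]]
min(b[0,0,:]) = -82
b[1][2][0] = 35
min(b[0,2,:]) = -75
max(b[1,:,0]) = 69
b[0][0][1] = -53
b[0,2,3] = -54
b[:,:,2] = [[64, -41, -58], [51, 38, -73]]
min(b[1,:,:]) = -86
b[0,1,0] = -48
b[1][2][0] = 35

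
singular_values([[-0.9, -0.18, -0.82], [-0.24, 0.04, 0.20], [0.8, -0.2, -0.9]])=[1.27, 1.22, 0.0]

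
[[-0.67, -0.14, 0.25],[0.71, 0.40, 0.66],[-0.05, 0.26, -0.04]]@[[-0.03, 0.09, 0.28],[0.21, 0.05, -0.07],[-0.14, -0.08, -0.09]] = [[-0.04, -0.09, -0.2], [-0.03, 0.03, 0.11], [0.06, 0.01, -0.03]]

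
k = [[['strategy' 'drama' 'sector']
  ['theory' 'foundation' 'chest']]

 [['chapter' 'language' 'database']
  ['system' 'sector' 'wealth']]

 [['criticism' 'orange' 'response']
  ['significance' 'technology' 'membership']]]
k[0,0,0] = 'strategy'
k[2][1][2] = 'membership'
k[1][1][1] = 'sector'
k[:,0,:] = [['strategy', 'drama', 'sector'], ['chapter', 'language', 'database'], ['criticism', 'orange', 'response']]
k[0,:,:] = [['strategy', 'drama', 'sector'], ['theory', 'foundation', 'chest']]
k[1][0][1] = 'language'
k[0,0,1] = 'drama'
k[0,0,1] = 'drama'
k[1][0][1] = 'language'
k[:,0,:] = [['strategy', 'drama', 'sector'], ['chapter', 'language', 'database'], ['criticism', 'orange', 'response']]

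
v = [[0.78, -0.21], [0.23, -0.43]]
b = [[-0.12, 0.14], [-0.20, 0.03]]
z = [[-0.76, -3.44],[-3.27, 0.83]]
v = z @ b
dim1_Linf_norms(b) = [0.14, 0.2]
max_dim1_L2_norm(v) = 0.81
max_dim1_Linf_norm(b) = 0.2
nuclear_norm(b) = 0.35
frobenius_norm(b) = 0.27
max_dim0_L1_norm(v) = 1.01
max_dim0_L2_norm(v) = 0.81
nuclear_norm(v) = 1.21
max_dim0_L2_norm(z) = 3.54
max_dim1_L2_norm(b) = 0.2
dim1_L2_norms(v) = [0.81, 0.49]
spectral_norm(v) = 0.89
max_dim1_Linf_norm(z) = 3.44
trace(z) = 0.07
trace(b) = -0.09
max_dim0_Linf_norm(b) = 0.2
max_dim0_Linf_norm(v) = 0.78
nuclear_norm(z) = 6.90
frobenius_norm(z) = 4.88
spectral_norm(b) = 0.26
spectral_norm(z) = 3.54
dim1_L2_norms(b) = [0.18, 0.2]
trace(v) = 0.35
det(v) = -0.29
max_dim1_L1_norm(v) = 0.99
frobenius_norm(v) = 0.94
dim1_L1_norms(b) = [0.26, 0.23]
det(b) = 0.02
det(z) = -11.88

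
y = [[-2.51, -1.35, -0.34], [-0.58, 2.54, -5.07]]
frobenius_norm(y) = 6.38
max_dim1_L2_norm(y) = 5.7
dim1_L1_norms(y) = [4.2, 8.19]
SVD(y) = [[-0.01, 1.0], [1.00, 0.01]] @ diag([5.700479295215702, 2.8697797484854277]) @ [[-0.10, 0.45, -0.89], [-0.88, -0.46, -0.14]]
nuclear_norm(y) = 8.57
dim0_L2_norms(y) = [2.58, 2.88, 5.08]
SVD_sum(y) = [[0.01,-0.03,0.05],[-0.55,2.55,-5.07]] + [[-2.52, -1.32, -0.39], [-0.03, -0.01, -0.0]]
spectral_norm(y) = 5.70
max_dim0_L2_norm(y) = 5.08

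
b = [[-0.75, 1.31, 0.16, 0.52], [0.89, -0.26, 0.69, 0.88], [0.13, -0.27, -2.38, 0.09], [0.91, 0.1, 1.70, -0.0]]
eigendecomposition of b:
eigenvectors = [[-0.58, 0.17, 0.77, -0.60], [-0.65, -0.07, -0.2, -0.32], [0.02, 0.77, 0.11, 0.04], [-0.49, -0.61, -0.59, 0.73]]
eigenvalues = [1.16, -2.4, -1.47, -0.69]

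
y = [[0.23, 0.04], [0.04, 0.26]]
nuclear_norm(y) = 0.49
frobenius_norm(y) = 0.35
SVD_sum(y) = [[0.09, 0.13], [0.13, 0.19]] + [[0.14, -0.09], [-0.09, 0.07]]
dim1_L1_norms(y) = [0.27, 0.3]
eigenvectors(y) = [[-0.82, -0.57], [0.57, -0.82]]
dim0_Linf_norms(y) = [0.23, 0.26]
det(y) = 0.06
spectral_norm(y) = 0.29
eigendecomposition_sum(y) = [[0.14, -0.09], [-0.09, 0.07]] + [[0.09, 0.13], [0.13, 0.19]]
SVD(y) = [[0.57, 0.82],[0.82, -0.57]] @ diag([0.2877200187265877, 0.20227998127341232]) @ [[0.57, 0.82], [0.82, -0.57]]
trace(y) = 0.49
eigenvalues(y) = [0.2, 0.29]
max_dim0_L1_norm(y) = 0.3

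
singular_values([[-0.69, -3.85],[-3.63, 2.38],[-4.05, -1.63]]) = [5.49, 4.81]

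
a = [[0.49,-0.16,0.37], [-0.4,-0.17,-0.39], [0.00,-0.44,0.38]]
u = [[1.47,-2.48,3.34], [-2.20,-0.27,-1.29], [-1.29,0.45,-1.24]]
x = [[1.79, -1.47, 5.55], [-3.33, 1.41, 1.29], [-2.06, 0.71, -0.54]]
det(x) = 6.55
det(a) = -0.07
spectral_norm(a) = 0.89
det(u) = -0.49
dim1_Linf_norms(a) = [0.49, 0.4, 0.44]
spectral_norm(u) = 5.05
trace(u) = -0.04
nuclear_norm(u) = 7.08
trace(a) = 0.70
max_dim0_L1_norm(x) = 7.38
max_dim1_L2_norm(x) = 6.01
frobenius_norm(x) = 7.48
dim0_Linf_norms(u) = [2.2, 2.48, 3.34]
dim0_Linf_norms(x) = [3.33, 1.47, 5.55]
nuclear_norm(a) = 1.57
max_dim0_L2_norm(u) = 3.79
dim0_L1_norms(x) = [7.18, 3.59, 7.38]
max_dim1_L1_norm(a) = 1.02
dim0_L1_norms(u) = [4.96, 3.2, 5.87]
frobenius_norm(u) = 5.43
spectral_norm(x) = 6.19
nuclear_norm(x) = 10.64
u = x @ a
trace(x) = 2.66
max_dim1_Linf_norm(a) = 0.49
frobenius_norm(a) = 1.04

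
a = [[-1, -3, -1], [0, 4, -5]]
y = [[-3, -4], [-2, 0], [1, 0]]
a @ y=[[8, 4], [-13, 0]]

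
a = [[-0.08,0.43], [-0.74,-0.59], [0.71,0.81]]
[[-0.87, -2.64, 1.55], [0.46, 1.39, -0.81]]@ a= [[3.12, 2.44], [-1.64, -1.28]]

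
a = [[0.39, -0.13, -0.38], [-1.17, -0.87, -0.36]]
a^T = [[0.39, -1.17], [-0.13, -0.87], [-0.38, -0.36]]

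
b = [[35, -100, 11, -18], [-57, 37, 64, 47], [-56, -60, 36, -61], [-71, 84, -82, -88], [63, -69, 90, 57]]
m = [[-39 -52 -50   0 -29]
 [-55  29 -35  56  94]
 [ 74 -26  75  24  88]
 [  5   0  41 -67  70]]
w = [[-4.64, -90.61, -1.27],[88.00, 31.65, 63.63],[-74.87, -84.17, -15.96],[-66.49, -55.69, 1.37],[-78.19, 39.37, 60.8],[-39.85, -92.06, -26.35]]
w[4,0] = -78.19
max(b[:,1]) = 84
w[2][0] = -74.87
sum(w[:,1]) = -251.51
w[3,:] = [-66.49, -55.69, 1.37]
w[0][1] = -90.61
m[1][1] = 29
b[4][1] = -69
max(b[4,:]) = 90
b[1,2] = 64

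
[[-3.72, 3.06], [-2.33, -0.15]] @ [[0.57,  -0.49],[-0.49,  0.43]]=[[-3.62, 3.14], [-1.25, 1.08]]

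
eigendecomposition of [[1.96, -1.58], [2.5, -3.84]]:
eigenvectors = [[0.89, 0.30],[0.45, 0.95]]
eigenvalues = [1.17, -3.05]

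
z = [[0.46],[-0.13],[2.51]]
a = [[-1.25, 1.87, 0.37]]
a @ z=[[0.11]]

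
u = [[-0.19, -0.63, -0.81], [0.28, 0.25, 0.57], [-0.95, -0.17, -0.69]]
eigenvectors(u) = [[-0.42, 0.79, 0.23], [0.43, -0.27, 0.76], [-0.8, -0.55, -0.61]]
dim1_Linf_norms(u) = [0.81, 0.57, 0.95]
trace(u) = -0.63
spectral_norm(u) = 1.60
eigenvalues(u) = [-1.1, 0.59, -0.12]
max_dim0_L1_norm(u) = 2.07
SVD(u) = [[-0.59, 0.71, -0.39], [0.42, -0.14, -0.9], [-0.69, -0.69, -0.21]] @ diag([1.5997139435200554, 0.6300954151488013, 0.07934145647751861]) @ [[0.55, 0.37, 0.75], [0.77, -0.58, -0.28], [0.33, 0.73, -0.60]]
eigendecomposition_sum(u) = [[-0.43, -0.26, -0.49], [0.44, 0.27, 0.50], [-0.82, -0.5, -0.93]] + [[0.26, -0.33, -0.31], [-0.09, 0.11, 0.11], [-0.18, 0.23, 0.22]] + [[-0.02, -0.04, -0.01], [-0.07, -0.13, -0.03], [0.05, 0.1, 0.03]]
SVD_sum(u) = [[-0.52, -0.35, -0.7], [0.37, 0.25, 0.50], [-0.61, -0.41, -0.82]] + [[0.34, -0.26, -0.13],  [-0.07, 0.05, 0.03],  [-0.33, 0.25, 0.12]] + [[-0.01,  -0.02,  0.02], [-0.02,  -0.05,  0.04], [-0.01,  -0.01,  0.01]]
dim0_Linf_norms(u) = [0.95, 0.63, 0.81]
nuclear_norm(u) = 2.31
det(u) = 0.08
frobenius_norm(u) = 1.72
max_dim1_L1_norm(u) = 1.81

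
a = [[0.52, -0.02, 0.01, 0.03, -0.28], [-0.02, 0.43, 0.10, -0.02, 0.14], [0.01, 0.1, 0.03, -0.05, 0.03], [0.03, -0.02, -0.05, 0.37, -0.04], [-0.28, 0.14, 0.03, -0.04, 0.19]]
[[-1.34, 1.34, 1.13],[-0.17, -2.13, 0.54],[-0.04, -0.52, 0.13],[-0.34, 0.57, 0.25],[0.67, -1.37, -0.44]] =a @ [[-2.85,0.88,2.29], [-0.6,-3.29,1.54], [0.91,-2.78,-0.89], [-0.66,0.59,0.46], [-0.49,-2.94,0.14]]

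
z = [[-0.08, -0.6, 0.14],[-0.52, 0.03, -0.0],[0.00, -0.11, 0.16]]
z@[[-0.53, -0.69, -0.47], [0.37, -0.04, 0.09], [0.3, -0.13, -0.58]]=[[-0.14, 0.06, -0.10], [0.29, 0.36, 0.25], [0.01, -0.02, -0.1]]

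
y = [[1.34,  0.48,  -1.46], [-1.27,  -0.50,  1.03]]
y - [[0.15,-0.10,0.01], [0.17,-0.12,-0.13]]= [[1.19, 0.58, -1.47], [-1.44, -0.38, 1.16]]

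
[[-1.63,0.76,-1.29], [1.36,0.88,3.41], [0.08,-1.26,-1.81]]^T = [[-1.63, 1.36, 0.08], [0.76, 0.88, -1.26], [-1.29, 3.41, -1.81]]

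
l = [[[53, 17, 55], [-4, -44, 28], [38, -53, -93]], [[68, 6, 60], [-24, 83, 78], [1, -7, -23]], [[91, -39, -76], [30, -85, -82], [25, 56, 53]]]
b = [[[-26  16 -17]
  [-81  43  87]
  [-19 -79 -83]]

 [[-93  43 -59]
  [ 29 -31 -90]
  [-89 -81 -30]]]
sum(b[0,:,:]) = -159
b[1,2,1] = -81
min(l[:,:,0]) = -24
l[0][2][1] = -53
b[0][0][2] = -17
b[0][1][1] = 43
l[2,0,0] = 91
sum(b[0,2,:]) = -181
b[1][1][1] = -31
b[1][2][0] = -89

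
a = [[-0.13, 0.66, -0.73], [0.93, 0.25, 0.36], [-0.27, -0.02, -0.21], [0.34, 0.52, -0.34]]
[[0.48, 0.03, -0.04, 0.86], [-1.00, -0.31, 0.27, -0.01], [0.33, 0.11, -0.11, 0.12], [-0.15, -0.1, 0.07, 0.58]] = a @[[-1.06, -0.11, -0.03, 0.28], [0.27, -0.34, 0.49, 0.3], [-0.22, -0.33, 0.5, -0.96]]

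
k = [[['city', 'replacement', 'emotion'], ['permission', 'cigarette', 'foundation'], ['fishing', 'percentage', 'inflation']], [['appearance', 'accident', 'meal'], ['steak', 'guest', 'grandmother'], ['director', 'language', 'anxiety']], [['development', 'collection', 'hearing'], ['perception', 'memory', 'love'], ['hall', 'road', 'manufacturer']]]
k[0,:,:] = [['city', 'replacement', 'emotion'], ['permission', 'cigarette', 'foundation'], ['fishing', 'percentage', 'inflation']]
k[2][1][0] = 'perception'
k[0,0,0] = 'city'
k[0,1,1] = 'cigarette'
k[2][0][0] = 'development'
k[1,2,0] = 'director'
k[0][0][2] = 'emotion'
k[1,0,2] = 'meal'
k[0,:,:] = [['city', 'replacement', 'emotion'], ['permission', 'cigarette', 'foundation'], ['fishing', 'percentage', 'inflation']]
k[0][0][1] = 'replacement'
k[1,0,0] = 'appearance'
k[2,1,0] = 'perception'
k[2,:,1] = ['collection', 'memory', 'road']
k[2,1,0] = 'perception'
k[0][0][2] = 'emotion'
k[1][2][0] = 'director'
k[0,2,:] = ['fishing', 'percentage', 'inflation']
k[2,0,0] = 'development'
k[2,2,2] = 'manufacturer'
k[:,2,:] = [['fishing', 'percentage', 'inflation'], ['director', 'language', 'anxiety'], ['hall', 'road', 'manufacturer']]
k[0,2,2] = 'inflation'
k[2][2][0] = 'hall'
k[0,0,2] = 'emotion'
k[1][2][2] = 'anxiety'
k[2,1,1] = 'memory'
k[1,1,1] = 'guest'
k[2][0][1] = 'collection'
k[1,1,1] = 'guest'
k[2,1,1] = 'memory'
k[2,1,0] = 'perception'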